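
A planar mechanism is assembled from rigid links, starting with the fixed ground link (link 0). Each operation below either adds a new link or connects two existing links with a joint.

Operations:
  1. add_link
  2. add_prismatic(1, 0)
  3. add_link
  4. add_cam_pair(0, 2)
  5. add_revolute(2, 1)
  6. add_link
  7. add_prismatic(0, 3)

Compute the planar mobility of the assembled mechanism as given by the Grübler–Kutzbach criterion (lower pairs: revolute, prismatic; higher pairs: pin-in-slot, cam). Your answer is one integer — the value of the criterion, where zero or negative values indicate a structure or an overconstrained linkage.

M = 2

ground; <1,0,0>
#1 <2,0,0>
P:1↔0 J1 <2,1,0>
#2 <3,1,0>
C:0↔2 J2 <3,1,1>
R:2↔1 J1 <3,2,1>
#3 <4,2,1>
P:0↔3 J1 <4,3,1>
3×3 − 2×3 − 1×1 = 2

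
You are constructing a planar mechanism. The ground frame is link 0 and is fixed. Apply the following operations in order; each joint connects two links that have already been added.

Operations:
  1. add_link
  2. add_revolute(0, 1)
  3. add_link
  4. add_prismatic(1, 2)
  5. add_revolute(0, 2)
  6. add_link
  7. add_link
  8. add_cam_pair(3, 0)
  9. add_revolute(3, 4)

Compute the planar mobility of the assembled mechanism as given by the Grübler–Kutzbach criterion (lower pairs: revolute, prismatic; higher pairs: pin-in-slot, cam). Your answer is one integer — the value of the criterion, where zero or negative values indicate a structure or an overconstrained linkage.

M = 3

link 0 = ground. State L|J1|J2 = 1|0|0
+link1  2|0|0
R(0,1) f=1→J1  2|1|0
+link2  3|1|0
P(1,2) f=1→J1  3|2|0
R(0,2) f=1→J1  3|3|0
+link3  4|3|0
+link4  5|3|0
C(3,0) f=2→J2  5|3|1
R(3,4) f=1→J1  5|4|1
M = 3(5−1)−2·4−1 = 12−8−1 = 3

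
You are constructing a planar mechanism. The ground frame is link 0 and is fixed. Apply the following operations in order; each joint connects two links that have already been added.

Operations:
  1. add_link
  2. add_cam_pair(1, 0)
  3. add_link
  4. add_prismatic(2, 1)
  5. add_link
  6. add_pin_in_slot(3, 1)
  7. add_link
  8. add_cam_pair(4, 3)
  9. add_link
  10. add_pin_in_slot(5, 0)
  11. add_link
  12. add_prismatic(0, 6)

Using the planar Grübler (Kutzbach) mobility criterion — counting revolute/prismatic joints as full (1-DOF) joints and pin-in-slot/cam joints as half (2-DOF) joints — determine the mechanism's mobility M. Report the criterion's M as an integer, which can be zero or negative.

ground; <1,0,0>
#1 <2,0,0>
C:1↔0 J2 <2,0,1>
#2 <3,0,1>
P:2↔1 J1 <3,1,1>
#3 <4,1,1>
PS:3↔1 J2 <4,1,2>
#4 <5,1,2>
C:4↔3 J2 <5,1,3>
#5 <6,1,3>
PS:5↔0 J2 <6,1,4>
#6 <7,1,4>
P:0↔6 J1 <7,2,4>
3×6 − 2×2 − 1×4 = 10

M = 10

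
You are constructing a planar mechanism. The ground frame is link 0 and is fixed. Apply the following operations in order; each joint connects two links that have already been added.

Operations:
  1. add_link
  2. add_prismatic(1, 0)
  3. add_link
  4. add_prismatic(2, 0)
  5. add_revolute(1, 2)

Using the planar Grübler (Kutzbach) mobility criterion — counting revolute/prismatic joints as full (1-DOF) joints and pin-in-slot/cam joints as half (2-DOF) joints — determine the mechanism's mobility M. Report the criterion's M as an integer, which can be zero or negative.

M = 0

link 0 = ground. State L|J1|J2 = 1|0|0
+link1  2|0|0
P(1,0) f=1→J1  2|1|0
+link2  3|1|0
P(2,0) f=1→J1  3|2|0
R(1,2) f=1→J1  3|3|0
M = 3(3−1)−2·3−0 = 6−6−0 = 0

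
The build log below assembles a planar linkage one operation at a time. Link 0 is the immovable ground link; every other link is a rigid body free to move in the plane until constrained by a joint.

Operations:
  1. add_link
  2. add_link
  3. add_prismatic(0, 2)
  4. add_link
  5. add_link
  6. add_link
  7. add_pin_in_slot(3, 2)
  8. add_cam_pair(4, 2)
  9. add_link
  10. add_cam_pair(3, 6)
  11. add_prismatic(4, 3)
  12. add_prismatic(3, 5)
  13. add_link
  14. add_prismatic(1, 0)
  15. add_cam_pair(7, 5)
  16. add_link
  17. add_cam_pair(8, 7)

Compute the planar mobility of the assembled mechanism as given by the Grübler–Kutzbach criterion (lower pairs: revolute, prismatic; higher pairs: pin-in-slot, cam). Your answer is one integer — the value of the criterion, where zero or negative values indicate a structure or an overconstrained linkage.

link 0 = ground. State L|J1|J2 = 1|0|0
+link1  2|0|0
+link2  3|0|0
P(0,2) f=1→J1  3|1|0
+link3  4|1|0
+link4  5|1|0
+link5  6|1|0
PS(3,2) f=2→J2  6|1|1
C(4,2) f=2→J2  6|1|2
+link6  7|1|2
C(3,6) f=2→J2  7|1|3
P(4,3) f=1→J1  7|2|3
P(3,5) f=1→J1  7|3|3
+link7  8|3|3
P(1,0) f=1→J1  8|4|3
C(7,5) f=2→J2  8|4|4
+link8  9|4|4
C(8,7) f=2→J2  9|4|5
M = 3(9−1)−2·4−5 = 24−8−5 = 11

M = 11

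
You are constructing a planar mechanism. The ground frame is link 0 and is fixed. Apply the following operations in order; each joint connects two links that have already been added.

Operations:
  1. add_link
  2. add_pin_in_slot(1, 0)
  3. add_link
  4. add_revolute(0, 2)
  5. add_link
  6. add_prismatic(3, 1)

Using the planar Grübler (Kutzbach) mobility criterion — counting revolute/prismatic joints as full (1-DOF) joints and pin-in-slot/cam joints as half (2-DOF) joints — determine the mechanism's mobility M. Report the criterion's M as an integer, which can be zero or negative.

M = 4

(L,J1,J2)=(1,0,0); link0 fixed
link1: (2,0,0)
PS 1-0 [J2]: (2,0,1)
link2: (3,0,1)
R 0-2 [J1]: (3,1,1)
link3: (4,1,1)
P 3-1 [J1]: (4,2,1)
Grübler: 3·3 − 2·2 − 1 = 4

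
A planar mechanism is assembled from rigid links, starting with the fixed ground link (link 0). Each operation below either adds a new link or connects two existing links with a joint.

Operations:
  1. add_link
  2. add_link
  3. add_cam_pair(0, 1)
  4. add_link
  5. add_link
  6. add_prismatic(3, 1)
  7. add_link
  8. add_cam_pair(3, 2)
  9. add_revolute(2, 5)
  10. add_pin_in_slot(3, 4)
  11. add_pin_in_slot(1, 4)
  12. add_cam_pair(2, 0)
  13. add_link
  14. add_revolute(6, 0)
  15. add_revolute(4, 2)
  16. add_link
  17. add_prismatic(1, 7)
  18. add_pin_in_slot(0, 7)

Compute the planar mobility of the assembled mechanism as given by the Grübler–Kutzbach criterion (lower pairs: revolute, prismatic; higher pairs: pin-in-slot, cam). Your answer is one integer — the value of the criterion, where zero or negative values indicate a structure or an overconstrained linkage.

M = 5

(L,J1,J2)=(1,0,0); link0 fixed
link1: (2,0,0)
link2: (3,0,0)
C 0-1 [J2]: (3,0,1)
link3: (4,0,1)
link4: (5,0,1)
P 3-1 [J1]: (5,1,1)
link5: (6,1,1)
C 3-2 [J2]: (6,1,2)
R 2-5 [J1]: (6,2,2)
PS 3-4 [J2]: (6,2,3)
PS 1-4 [J2]: (6,2,4)
C 2-0 [J2]: (6,2,5)
link6: (7,2,5)
R 6-0 [J1]: (7,3,5)
R 4-2 [J1]: (7,4,5)
link7: (8,4,5)
P 1-7 [J1]: (8,5,5)
PS 0-7 [J2]: (8,5,6)
Grübler: 3·7 − 2·5 − 6 = 5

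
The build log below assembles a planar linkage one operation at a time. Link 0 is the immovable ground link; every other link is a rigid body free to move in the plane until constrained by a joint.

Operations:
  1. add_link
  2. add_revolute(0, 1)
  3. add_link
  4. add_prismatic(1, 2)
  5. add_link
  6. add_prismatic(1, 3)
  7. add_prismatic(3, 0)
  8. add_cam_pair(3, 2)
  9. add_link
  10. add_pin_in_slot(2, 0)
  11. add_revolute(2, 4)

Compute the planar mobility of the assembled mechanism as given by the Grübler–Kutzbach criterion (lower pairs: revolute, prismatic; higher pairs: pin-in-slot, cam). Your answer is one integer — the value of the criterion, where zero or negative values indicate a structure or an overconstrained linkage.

ground; <1,0,0>
#1 <2,0,0>
R:0↔1 J1 <2,1,0>
#2 <3,1,0>
P:1↔2 J1 <3,2,0>
#3 <4,2,0>
P:1↔3 J1 <4,3,0>
P:3↔0 J1 <4,4,0>
C:3↔2 J2 <4,4,1>
#4 <5,4,1>
PS:2↔0 J2 <5,4,2>
R:2↔4 J1 <5,5,2>
3×4 − 2×5 − 1×2 = 0

M = 0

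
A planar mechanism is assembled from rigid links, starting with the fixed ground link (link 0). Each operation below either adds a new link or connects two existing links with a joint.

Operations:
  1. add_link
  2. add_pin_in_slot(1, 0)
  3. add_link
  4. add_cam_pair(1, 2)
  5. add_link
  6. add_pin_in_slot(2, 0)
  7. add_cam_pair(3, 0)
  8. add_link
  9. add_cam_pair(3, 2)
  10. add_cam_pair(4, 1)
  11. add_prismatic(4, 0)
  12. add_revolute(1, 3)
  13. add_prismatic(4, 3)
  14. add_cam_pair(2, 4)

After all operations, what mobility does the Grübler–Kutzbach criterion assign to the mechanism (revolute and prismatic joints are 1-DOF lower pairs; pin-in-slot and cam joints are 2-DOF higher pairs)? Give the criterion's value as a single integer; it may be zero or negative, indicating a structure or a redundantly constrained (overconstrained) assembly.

M = -1

ground; <1,0,0>
#1 <2,0,0>
PS:1↔0 J2 <2,0,1>
#2 <3,0,1>
C:1↔2 J2 <3,0,2>
#3 <4,0,2>
PS:2↔0 J2 <4,0,3>
C:3↔0 J2 <4,0,4>
#4 <5,0,4>
C:3↔2 J2 <5,0,5>
C:4↔1 J2 <5,0,6>
P:4↔0 J1 <5,1,6>
R:1↔3 J1 <5,2,6>
P:4↔3 J1 <5,3,6>
C:2↔4 J2 <5,3,7>
3×4 − 2×3 − 1×7 = -1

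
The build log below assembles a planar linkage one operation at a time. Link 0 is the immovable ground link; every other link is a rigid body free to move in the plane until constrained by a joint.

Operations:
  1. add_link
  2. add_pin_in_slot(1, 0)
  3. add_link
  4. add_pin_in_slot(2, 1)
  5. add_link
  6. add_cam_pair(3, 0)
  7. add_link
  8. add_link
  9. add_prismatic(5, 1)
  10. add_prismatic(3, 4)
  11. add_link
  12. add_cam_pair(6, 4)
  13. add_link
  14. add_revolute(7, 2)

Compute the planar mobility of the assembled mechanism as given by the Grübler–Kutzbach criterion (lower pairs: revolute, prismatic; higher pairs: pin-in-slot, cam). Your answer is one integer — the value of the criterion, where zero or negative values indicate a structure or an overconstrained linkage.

link 0 = ground. State L|J1|J2 = 1|0|0
+link1  2|0|0
PS(1,0) f=2→J2  2|0|1
+link2  3|0|1
PS(2,1) f=2→J2  3|0|2
+link3  4|0|2
C(3,0) f=2→J2  4|0|3
+link4  5|0|3
+link5  6|0|3
P(5,1) f=1→J1  6|1|3
P(3,4) f=1→J1  6|2|3
+link6  7|2|3
C(6,4) f=2→J2  7|2|4
+link7  8|2|4
R(7,2) f=1→J1  8|3|4
M = 3(8−1)−2·3−4 = 21−6−4 = 11

M = 11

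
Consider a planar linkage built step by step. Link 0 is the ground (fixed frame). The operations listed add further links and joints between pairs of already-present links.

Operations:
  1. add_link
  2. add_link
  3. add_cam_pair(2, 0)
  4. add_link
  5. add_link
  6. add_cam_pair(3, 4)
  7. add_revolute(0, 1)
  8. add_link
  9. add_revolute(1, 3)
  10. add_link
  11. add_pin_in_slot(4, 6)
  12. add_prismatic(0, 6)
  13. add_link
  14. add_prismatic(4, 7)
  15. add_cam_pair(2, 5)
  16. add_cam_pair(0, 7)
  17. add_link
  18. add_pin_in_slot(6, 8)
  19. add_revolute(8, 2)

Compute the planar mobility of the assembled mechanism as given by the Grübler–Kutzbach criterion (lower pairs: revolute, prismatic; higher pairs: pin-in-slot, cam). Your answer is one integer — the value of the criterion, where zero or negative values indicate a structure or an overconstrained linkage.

M = 8

ground; <1,0,0>
#1 <2,0,0>
#2 <3,0,0>
C:2↔0 J2 <3,0,1>
#3 <4,0,1>
#4 <5,0,1>
C:3↔4 J2 <5,0,2>
R:0↔1 J1 <5,1,2>
#5 <6,1,2>
R:1↔3 J1 <6,2,2>
#6 <7,2,2>
PS:4↔6 J2 <7,2,3>
P:0↔6 J1 <7,3,3>
#7 <8,3,3>
P:4↔7 J1 <8,4,3>
C:2↔5 J2 <8,4,4>
C:0↔7 J2 <8,4,5>
#8 <9,4,5>
PS:6↔8 J2 <9,4,6>
R:8↔2 J1 <9,5,6>
3×8 − 2×5 − 1×6 = 8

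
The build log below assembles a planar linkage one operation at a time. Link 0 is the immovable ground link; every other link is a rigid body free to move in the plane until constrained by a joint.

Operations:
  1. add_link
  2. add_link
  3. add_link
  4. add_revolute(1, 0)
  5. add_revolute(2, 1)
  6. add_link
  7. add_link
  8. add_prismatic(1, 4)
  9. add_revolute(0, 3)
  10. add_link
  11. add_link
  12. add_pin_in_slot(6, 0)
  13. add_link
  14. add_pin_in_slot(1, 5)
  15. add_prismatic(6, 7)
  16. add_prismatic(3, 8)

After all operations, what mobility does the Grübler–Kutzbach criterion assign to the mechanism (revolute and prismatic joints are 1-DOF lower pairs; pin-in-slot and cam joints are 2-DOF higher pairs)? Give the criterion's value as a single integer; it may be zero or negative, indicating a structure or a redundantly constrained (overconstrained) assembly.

M = 10

[1;0;0] (link 0 is ground)
L+ [2;0;0]
L+ [3;0;0]
L+ [4;0;0]
R(1,0)∈J1 [4;1;0]
R(2,1)∈J1 [4;2;0]
L+ [5;2;0]
L+ [6;2;0]
P(1,4)∈J1 [6;3;0]
R(0,3)∈J1 [6;4;0]
L+ [7;4;0]
L+ [8;4;0]
PS(6,0)∈J2 [8;4;1]
L+ [9;4;1]
PS(1,5)∈J2 [9;4;2]
P(6,7)∈J1 [9;5;2]
P(3,8)∈J1 [9;6;2]
mobility = 24 − 12 − 2 = 10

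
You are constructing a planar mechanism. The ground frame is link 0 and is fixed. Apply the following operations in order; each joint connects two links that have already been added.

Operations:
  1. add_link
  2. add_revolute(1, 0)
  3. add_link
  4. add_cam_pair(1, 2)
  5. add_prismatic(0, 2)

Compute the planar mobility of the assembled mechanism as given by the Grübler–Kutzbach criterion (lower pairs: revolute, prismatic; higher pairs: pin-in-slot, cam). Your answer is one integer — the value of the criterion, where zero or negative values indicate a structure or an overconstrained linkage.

[1;0;0] (link 0 is ground)
L+ [2;0;0]
R(1,0)∈J1 [2;1;0]
L+ [3;1;0]
C(1,2)∈J2 [3;1;1]
P(0,2)∈J1 [3;2;1]
mobility = 6 − 4 − 1 = 1

M = 1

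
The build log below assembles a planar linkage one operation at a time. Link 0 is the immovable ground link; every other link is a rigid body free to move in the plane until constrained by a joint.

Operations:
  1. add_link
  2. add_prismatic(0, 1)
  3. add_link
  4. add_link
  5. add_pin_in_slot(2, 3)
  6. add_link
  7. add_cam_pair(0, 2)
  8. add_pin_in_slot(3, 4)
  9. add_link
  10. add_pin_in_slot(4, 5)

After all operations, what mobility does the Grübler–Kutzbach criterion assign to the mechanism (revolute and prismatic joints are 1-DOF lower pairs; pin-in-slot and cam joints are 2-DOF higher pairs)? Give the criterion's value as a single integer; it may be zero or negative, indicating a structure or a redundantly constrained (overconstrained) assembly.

M = 9

ground; <1,0,0>
#1 <2,0,0>
P:0↔1 J1 <2,1,0>
#2 <3,1,0>
#3 <4,1,0>
PS:2↔3 J2 <4,1,1>
#4 <5,1,1>
C:0↔2 J2 <5,1,2>
PS:3↔4 J2 <5,1,3>
#5 <6,1,3>
PS:4↔5 J2 <6,1,4>
3×5 − 2×1 − 1×4 = 9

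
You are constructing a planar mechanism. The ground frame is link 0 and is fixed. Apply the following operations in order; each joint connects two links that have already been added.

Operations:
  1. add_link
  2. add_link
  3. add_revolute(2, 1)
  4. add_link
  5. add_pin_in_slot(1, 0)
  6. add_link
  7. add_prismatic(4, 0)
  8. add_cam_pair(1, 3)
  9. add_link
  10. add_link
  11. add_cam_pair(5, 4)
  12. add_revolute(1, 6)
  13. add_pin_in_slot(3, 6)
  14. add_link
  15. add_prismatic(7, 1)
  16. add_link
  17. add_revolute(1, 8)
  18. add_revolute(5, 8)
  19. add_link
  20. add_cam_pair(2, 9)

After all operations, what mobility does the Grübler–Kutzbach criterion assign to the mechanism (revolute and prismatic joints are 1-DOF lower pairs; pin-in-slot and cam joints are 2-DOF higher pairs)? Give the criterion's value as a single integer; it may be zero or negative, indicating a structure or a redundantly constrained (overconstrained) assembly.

M = 10

link 0 = ground. State L|J1|J2 = 1|0|0
+link1  2|0|0
+link2  3|0|0
R(2,1) f=1→J1  3|1|0
+link3  4|1|0
PS(1,0) f=2→J2  4|1|1
+link4  5|1|1
P(4,0) f=1→J1  5|2|1
C(1,3) f=2→J2  5|2|2
+link5  6|2|2
+link6  7|2|2
C(5,4) f=2→J2  7|2|3
R(1,6) f=1→J1  7|3|3
PS(3,6) f=2→J2  7|3|4
+link7  8|3|4
P(7,1) f=1→J1  8|4|4
+link8  9|4|4
R(1,8) f=1→J1  9|5|4
R(5,8) f=1→J1  9|6|4
+link9  10|6|4
C(2,9) f=2→J2  10|6|5
M = 3(10−1)−2·6−5 = 27−12−5 = 10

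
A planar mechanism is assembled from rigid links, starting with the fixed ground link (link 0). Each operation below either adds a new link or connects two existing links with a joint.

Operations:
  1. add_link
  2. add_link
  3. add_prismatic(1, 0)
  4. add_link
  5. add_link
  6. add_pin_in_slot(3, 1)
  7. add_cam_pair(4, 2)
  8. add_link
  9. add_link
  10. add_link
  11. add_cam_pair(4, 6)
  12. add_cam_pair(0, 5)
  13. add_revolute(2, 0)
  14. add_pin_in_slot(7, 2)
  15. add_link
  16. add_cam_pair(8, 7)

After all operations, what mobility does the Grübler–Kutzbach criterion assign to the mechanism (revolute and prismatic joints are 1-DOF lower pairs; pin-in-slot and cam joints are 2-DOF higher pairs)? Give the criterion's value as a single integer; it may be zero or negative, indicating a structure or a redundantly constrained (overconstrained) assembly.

[1;0;0] (link 0 is ground)
L+ [2;0;0]
L+ [3;0;0]
P(1,0)∈J1 [3;1;0]
L+ [4;1;0]
L+ [5;1;0]
PS(3,1)∈J2 [5;1;1]
C(4,2)∈J2 [5;1;2]
L+ [6;1;2]
L+ [7;1;2]
L+ [8;1;2]
C(4,6)∈J2 [8;1;3]
C(0,5)∈J2 [8;1;4]
R(2,0)∈J1 [8;2;4]
PS(7,2)∈J2 [8;2;5]
L+ [9;2;5]
C(8,7)∈J2 [9;2;6]
mobility = 24 − 4 − 6 = 14

M = 14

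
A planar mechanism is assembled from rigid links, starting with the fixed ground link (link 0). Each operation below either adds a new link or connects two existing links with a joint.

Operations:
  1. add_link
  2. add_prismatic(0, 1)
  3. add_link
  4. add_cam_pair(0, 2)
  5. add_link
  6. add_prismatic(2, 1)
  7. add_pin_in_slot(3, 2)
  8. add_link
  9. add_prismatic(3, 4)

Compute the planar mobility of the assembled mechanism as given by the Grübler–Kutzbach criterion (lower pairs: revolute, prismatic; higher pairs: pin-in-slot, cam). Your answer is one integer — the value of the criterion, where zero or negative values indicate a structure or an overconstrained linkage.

M = 4

L=1 J1=0 J2=0
add link → L=2 J1=0 J2=0
P@0,1 dof=1 J1 → L=2 J1=1 J2=0
add link → L=3 J1=1 J2=0
C@0,2 dof=2 J2 → L=3 J1=1 J2=1
add link → L=4 J1=1 J2=1
P@2,1 dof=1 J1 → L=4 J1=2 J2=1
PS@3,2 dof=2 J2 → L=4 J1=2 J2=2
add link → L=5 J1=2 J2=2
P@3,4 dof=1 J1 → L=5 J1=3 J2=2
M=3(L−1)−2J1−J2=3·4−2·3−2=4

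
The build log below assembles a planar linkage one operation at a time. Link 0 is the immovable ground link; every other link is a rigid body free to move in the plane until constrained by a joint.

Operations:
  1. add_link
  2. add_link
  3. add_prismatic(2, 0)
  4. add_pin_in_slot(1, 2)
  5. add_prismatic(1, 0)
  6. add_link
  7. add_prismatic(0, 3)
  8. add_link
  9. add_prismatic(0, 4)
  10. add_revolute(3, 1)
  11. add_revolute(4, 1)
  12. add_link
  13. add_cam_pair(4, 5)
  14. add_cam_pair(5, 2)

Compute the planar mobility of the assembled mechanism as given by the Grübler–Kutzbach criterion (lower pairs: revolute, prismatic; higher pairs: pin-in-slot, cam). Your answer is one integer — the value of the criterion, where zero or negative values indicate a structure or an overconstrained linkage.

ground; <1,0,0>
#1 <2,0,0>
#2 <3,0,0>
P:2↔0 J1 <3,1,0>
PS:1↔2 J2 <3,1,1>
P:1↔0 J1 <3,2,1>
#3 <4,2,1>
P:0↔3 J1 <4,3,1>
#4 <5,3,1>
P:0↔4 J1 <5,4,1>
R:3↔1 J1 <5,5,1>
R:4↔1 J1 <5,6,1>
#5 <6,6,1>
C:4↔5 J2 <6,6,2>
C:5↔2 J2 <6,6,3>
3×5 − 2×6 − 1×3 = 0

M = 0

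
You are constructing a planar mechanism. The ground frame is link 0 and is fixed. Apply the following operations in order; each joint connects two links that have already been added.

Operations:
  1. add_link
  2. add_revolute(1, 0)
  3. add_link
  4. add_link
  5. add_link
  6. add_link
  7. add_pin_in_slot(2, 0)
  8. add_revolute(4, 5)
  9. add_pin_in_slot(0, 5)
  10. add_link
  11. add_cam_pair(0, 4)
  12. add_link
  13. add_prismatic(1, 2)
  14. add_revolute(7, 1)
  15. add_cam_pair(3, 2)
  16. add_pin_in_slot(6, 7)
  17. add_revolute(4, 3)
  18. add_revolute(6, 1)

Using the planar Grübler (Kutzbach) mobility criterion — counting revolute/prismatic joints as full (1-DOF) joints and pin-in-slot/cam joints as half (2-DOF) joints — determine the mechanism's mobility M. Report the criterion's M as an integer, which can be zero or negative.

L=1 J1=0 J2=0
add link → L=2 J1=0 J2=0
R@1,0 dof=1 J1 → L=2 J1=1 J2=0
add link → L=3 J1=1 J2=0
add link → L=4 J1=1 J2=0
add link → L=5 J1=1 J2=0
add link → L=6 J1=1 J2=0
PS@2,0 dof=2 J2 → L=6 J1=1 J2=1
R@4,5 dof=1 J1 → L=6 J1=2 J2=1
PS@0,5 dof=2 J2 → L=6 J1=2 J2=2
add link → L=7 J1=2 J2=2
C@0,4 dof=2 J2 → L=7 J1=2 J2=3
add link → L=8 J1=2 J2=3
P@1,2 dof=1 J1 → L=8 J1=3 J2=3
R@7,1 dof=1 J1 → L=8 J1=4 J2=3
C@3,2 dof=2 J2 → L=8 J1=4 J2=4
PS@6,7 dof=2 J2 → L=8 J1=4 J2=5
R@4,3 dof=1 J1 → L=8 J1=5 J2=5
R@6,1 dof=1 J1 → L=8 J1=6 J2=5
M=3(L−1)−2J1−J2=3·7−2·6−5=4

M = 4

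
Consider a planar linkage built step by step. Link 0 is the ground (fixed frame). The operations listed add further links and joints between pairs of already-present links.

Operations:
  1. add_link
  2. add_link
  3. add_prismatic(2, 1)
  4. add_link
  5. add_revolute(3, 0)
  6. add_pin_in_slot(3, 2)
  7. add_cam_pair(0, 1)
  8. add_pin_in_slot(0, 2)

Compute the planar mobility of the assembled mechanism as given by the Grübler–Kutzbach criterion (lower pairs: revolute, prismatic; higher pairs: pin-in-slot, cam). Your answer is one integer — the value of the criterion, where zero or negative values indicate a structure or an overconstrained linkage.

M = 2

link 0 = ground. State L|J1|J2 = 1|0|0
+link1  2|0|0
+link2  3|0|0
P(2,1) f=1→J1  3|1|0
+link3  4|1|0
R(3,0) f=1→J1  4|2|0
PS(3,2) f=2→J2  4|2|1
C(0,1) f=2→J2  4|2|2
PS(0,2) f=2→J2  4|2|3
M = 3(4−1)−2·2−3 = 9−4−3 = 2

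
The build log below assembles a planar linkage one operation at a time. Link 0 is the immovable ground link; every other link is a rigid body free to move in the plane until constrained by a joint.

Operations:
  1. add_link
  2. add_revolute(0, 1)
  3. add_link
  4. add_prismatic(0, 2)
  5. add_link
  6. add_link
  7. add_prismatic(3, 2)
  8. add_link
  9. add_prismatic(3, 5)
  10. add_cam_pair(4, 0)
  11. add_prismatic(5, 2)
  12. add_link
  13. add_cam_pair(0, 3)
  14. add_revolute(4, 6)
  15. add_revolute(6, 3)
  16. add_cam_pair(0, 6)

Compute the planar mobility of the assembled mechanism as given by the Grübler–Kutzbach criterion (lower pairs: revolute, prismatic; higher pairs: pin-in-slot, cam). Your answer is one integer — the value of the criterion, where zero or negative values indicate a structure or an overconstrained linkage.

M = 1

link 0 = ground. State L|J1|J2 = 1|0|0
+link1  2|0|0
R(0,1) f=1→J1  2|1|0
+link2  3|1|0
P(0,2) f=1→J1  3|2|0
+link3  4|2|0
+link4  5|2|0
P(3,2) f=1→J1  5|3|0
+link5  6|3|0
P(3,5) f=1→J1  6|4|0
C(4,0) f=2→J2  6|4|1
P(5,2) f=1→J1  6|5|1
+link6  7|5|1
C(0,3) f=2→J2  7|5|2
R(4,6) f=1→J1  7|6|2
R(6,3) f=1→J1  7|7|2
C(0,6) f=2→J2  7|7|3
M = 3(7−1)−2·7−3 = 18−14−3 = 1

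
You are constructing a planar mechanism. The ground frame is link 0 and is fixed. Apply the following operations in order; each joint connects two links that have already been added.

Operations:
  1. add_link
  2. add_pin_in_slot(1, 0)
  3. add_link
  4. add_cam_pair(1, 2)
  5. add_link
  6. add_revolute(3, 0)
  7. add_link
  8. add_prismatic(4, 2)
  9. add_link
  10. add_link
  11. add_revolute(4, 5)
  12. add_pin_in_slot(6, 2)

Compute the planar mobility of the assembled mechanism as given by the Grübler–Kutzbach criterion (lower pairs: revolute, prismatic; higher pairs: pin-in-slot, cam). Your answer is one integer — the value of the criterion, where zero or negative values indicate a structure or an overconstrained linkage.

M = 9

[1;0;0] (link 0 is ground)
L+ [2;0;0]
PS(1,0)∈J2 [2;0;1]
L+ [3;0;1]
C(1,2)∈J2 [3;0;2]
L+ [4;0;2]
R(3,0)∈J1 [4;1;2]
L+ [5;1;2]
P(4,2)∈J1 [5;2;2]
L+ [6;2;2]
L+ [7;2;2]
R(4,5)∈J1 [7;3;2]
PS(6,2)∈J2 [7;3;3]
mobility = 18 − 6 − 3 = 9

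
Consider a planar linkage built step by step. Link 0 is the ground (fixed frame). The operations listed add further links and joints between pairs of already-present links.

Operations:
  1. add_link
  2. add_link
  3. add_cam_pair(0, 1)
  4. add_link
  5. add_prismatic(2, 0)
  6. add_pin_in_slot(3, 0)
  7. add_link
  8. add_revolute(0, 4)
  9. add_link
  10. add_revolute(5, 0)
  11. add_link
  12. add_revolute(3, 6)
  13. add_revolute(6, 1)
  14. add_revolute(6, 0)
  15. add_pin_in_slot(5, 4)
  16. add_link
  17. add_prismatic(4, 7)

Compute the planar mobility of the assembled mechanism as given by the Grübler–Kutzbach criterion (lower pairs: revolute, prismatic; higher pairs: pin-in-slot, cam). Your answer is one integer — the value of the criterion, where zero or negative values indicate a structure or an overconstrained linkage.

link 0 = ground. State L|J1|J2 = 1|0|0
+link1  2|0|0
+link2  3|0|0
C(0,1) f=2→J2  3|0|1
+link3  4|0|1
P(2,0) f=1→J1  4|1|1
PS(3,0) f=2→J2  4|1|2
+link4  5|1|2
R(0,4) f=1→J1  5|2|2
+link5  6|2|2
R(5,0) f=1→J1  6|3|2
+link6  7|3|2
R(3,6) f=1→J1  7|4|2
R(6,1) f=1→J1  7|5|2
R(6,0) f=1→J1  7|6|2
PS(5,4) f=2→J2  7|6|3
+link7  8|6|3
P(4,7) f=1→J1  8|7|3
M = 3(8−1)−2·7−3 = 21−14−3 = 4

M = 4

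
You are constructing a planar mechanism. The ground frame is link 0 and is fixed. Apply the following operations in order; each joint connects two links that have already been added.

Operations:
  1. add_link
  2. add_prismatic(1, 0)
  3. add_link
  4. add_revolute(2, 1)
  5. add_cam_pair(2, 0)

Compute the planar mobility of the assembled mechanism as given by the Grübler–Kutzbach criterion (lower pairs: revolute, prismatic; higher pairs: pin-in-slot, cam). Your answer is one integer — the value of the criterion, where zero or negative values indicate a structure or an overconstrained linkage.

[1;0;0] (link 0 is ground)
L+ [2;0;0]
P(1,0)∈J1 [2;1;0]
L+ [3;1;0]
R(2,1)∈J1 [3;2;0]
C(2,0)∈J2 [3;2;1]
mobility = 6 − 4 − 1 = 1

M = 1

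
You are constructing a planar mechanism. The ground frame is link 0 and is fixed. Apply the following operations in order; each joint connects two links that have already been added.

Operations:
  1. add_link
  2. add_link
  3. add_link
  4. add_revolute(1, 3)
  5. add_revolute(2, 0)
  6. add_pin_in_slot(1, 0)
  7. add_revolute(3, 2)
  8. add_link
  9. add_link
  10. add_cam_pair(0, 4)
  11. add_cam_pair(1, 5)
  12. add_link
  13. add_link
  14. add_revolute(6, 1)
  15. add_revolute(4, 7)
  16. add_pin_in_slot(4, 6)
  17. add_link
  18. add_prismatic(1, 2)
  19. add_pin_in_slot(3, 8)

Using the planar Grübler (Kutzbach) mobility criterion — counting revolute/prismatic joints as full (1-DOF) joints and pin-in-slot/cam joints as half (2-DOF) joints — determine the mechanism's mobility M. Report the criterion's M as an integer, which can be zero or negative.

M = 7

(L,J1,J2)=(1,0,0); link0 fixed
link1: (2,0,0)
link2: (3,0,0)
link3: (4,0,0)
R 1-3 [J1]: (4,1,0)
R 2-0 [J1]: (4,2,0)
PS 1-0 [J2]: (4,2,1)
R 3-2 [J1]: (4,3,1)
link4: (5,3,1)
link5: (6,3,1)
C 0-4 [J2]: (6,3,2)
C 1-5 [J2]: (6,3,3)
link6: (7,3,3)
link7: (8,3,3)
R 6-1 [J1]: (8,4,3)
R 4-7 [J1]: (8,5,3)
PS 4-6 [J2]: (8,5,4)
link8: (9,5,4)
P 1-2 [J1]: (9,6,4)
PS 3-8 [J2]: (9,6,5)
Grübler: 3·8 − 2·6 − 5 = 7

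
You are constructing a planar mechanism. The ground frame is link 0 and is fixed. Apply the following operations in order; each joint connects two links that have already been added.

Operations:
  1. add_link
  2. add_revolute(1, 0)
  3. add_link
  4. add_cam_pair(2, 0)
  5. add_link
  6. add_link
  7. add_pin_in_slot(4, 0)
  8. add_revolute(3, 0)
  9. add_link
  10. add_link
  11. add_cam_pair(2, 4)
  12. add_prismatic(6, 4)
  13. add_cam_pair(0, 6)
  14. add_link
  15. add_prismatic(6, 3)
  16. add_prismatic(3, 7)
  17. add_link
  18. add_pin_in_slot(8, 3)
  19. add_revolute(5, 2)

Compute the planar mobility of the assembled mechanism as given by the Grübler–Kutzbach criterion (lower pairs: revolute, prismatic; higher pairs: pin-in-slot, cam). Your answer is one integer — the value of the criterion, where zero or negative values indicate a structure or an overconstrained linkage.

link 0 = ground. State L|J1|J2 = 1|0|0
+link1  2|0|0
R(1,0) f=1→J1  2|1|0
+link2  3|1|0
C(2,0) f=2→J2  3|1|1
+link3  4|1|1
+link4  5|1|1
PS(4,0) f=2→J2  5|1|2
R(3,0) f=1→J1  5|2|2
+link5  6|2|2
+link6  7|2|2
C(2,4) f=2→J2  7|2|3
P(6,4) f=1→J1  7|3|3
C(0,6) f=2→J2  7|3|4
+link7  8|3|4
P(6,3) f=1→J1  8|4|4
P(3,7) f=1→J1  8|5|4
+link8  9|5|4
PS(8,3) f=2→J2  9|5|5
R(5,2) f=1→J1  9|6|5
M = 3(9−1)−2·6−5 = 24−12−5 = 7

M = 7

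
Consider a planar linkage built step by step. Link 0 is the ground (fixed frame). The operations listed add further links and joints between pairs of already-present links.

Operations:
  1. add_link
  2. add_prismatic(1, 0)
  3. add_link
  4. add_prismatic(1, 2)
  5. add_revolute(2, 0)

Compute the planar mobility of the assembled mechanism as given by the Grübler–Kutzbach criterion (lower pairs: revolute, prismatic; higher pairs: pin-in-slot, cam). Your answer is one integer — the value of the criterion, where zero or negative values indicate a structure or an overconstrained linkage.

L=1 J1=0 J2=0
add link → L=2 J1=0 J2=0
P@1,0 dof=1 J1 → L=2 J1=1 J2=0
add link → L=3 J1=1 J2=0
P@1,2 dof=1 J1 → L=3 J1=2 J2=0
R@2,0 dof=1 J1 → L=3 J1=3 J2=0
M=3(L−1)−2J1−J2=3·2−2·3−0=0

M = 0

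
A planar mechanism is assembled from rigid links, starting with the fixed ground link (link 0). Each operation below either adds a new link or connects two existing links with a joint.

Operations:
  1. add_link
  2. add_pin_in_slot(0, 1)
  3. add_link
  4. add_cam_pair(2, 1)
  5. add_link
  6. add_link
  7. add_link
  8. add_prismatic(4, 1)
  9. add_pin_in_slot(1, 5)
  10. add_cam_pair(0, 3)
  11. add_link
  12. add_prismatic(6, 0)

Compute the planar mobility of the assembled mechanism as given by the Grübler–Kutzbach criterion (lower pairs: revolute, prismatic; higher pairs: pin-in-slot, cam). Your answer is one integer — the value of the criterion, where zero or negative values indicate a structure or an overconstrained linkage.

M = 10

[1;0;0] (link 0 is ground)
L+ [2;0;0]
PS(0,1)∈J2 [2;0;1]
L+ [3;0;1]
C(2,1)∈J2 [3;0;2]
L+ [4;0;2]
L+ [5;0;2]
L+ [6;0;2]
P(4,1)∈J1 [6;1;2]
PS(1,5)∈J2 [6;1;3]
C(0,3)∈J2 [6;1;4]
L+ [7;1;4]
P(6,0)∈J1 [7;2;4]
mobility = 18 − 4 − 4 = 10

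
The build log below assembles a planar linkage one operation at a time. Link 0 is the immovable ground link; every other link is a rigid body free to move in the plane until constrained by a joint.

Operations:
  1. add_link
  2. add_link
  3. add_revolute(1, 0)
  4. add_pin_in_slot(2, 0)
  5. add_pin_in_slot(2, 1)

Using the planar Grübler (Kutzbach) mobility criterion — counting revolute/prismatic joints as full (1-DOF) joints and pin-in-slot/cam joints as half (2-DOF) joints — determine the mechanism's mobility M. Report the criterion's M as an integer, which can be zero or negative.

ground; <1,0,0>
#1 <2,0,0>
#2 <3,0,0>
R:1↔0 J1 <3,1,0>
PS:2↔0 J2 <3,1,1>
PS:2↔1 J2 <3,1,2>
3×2 − 2×1 − 1×2 = 2

M = 2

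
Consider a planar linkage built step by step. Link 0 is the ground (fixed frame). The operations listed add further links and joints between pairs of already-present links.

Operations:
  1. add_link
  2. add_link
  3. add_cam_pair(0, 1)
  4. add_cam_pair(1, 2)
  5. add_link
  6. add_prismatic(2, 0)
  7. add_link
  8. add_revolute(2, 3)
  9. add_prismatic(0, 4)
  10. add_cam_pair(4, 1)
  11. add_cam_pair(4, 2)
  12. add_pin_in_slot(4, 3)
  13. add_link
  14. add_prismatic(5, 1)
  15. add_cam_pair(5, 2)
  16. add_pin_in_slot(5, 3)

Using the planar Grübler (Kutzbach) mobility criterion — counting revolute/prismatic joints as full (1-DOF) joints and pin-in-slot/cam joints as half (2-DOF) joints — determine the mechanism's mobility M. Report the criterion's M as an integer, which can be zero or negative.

M = 0

(L,J1,J2)=(1,0,0); link0 fixed
link1: (2,0,0)
link2: (3,0,0)
C 0-1 [J2]: (3,0,1)
C 1-2 [J2]: (3,0,2)
link3: (4,0,2)
P 2-0 [J1]: (4,1,2)
link4: (5,1,2)
R 2-3 [J1]: (5,2,2)
P 0-4 [J1]: (5,3,2)
C 4-1 [J2]: (5,3,3)
C 4-2 [J2]: (5,3,4)
PS 4-3 [J2]: (5,3,5)
link5: (6,3,5)
P 5-1 [J1]: (6,4,5)
C 5-2 [J2]: (6,4,6)
PS 5-3 [J2]: (6,4,7)
Grübler: 3·5 − 2·4 − 7 = 0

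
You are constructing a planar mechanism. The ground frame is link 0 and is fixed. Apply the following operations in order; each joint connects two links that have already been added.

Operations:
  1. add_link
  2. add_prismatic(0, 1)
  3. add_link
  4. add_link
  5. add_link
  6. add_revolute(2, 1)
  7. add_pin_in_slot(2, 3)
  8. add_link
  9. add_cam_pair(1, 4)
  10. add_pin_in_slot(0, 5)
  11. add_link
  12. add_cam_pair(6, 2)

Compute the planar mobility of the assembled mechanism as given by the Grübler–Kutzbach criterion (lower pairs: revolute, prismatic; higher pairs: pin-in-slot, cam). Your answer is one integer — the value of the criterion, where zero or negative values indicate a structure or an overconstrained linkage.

M = 10

L=1 J1=0 J2=0
add link → L=2 J1=0 J2=0
P@0,1 dof=1 J1 → L=2 J1=1 J2=0
add link → L=3 J1=1 J2=0
add link → L=4 J1=1 J2=0
add link → L=5 J1=1 J2=0
R@2,1 dof=1 J1 → L=5 J1=2 J2=0
PS@2,3 dof=2 J2 → L=5 J1=2 J2=1
add link → L=6 J1=2 J2=1
C@1,4 dof=2 J2 → L=6 J1=2 J2=2
PS@0,5 dof=2 J2 → L=6 J1=2 J2=3
add link → L=7 J1=2 J2=3
C@6,2 dof=2 J2 → L=7 J1=2 J2=4
M=3(L−1)−2J1−J2=3·6−2·2−4=10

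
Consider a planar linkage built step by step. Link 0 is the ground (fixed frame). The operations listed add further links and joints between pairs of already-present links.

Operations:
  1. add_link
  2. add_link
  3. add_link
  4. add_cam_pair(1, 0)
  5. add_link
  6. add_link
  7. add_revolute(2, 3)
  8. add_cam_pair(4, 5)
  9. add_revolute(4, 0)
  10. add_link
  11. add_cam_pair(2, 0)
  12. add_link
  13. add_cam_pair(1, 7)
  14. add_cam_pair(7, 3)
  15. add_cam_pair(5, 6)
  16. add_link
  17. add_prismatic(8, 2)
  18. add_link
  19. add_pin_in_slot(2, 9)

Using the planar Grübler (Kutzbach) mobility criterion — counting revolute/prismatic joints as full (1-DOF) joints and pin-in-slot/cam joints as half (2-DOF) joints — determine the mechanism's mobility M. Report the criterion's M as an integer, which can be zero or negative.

ground; <1,0,0>
#1 <2,0,0>
#2 <3,0,0>
#3 <4,0,0>
C:1↔0 J2 <4,0,1>
#4 <5,0,1>
#5 <6,0,1>
R:2↔3 J1 <6,1,1>
C:4↔5 J2 <6,1,2>
R:4↔0 J1 <6,2,2>
#6 <7,2,2>
C:2↔0 J2 <7,2,3>
#7 <8,2,3>
C:1↔7 J2 <8,2,4>
C:7↔3 J2 <8,2,5>
C:5↔6 J2 <8,2,6>
#8 <9,2,6>
P:8↔2 J1 <9,3,6>
#9 <10,3,6>
PS:2↔9 J2 <10,3,7>
3×9 − 2×3 − 1×7 = 14

M = 14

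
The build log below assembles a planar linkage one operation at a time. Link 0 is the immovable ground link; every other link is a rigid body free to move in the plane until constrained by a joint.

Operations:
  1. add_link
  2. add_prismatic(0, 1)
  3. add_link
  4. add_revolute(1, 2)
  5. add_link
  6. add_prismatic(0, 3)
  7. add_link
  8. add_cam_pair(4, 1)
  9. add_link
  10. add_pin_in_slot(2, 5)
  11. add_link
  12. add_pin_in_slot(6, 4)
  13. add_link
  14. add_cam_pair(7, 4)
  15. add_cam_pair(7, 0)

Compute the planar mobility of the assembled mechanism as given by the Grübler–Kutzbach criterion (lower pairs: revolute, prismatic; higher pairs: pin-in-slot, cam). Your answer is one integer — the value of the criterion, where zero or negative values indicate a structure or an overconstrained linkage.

M = 10

[1;0;0] (link 0 is ground)
L+ [2;0;0]
P(0,1)∈J1 [2;1;0]
L+ [3;1;0]
R(1,2)∈J1 [3;2;0]
L+ [4;2;0]
P(0,3)∈J1 [4;3;0]
L+ [5;3;0]
C(4,1)∈J2 [5;3;1]
L+ [6;3;1]
PS(2,5)∈J2 [6;3;2]
L+ [7;3;2]
PS(6,4)∈J2 [7;3;3]
L+ [8;3;3]
C(7,4)∈J2 [8;3;4]
C(7,0)∈J2 [8;3;5]
mobility = 21 − 6 − 5 = 10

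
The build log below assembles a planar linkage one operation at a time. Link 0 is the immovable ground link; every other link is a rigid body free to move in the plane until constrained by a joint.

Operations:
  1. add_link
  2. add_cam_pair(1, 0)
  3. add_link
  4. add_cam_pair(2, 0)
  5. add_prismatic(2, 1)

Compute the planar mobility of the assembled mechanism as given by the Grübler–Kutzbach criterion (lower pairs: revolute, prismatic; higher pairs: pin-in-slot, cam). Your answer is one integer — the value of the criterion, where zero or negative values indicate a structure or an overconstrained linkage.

M = 2

L=1 J1=0 J2=0
add link → L=2 J1=0 J2=0
C@1,0 dof=2 J2 → L=2 J1=0 J2=1
add link → L=3 J1=0 J2=1
C@2,0 dof=2 J2 → L=3 J1=0 J2=2
P@2,1 dof=1 J1 → L=3 J1=1 J2=2
M=3(L−1)−2J1−J2=3·2−2·1−2=2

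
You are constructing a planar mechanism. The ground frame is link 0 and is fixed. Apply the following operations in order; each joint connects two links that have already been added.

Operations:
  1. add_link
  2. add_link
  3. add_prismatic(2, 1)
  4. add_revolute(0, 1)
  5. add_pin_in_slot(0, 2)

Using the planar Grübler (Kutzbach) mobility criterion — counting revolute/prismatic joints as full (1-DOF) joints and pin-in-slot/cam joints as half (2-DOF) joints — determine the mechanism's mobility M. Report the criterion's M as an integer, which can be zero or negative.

(L,J1,J2)=(1,0,0); link0 fixed
link1: (2,0,0)
link2: (3,0,0)
P 2-1 [J1]: (3,1,0)
R 0-1 [J1]: (3,2,0)
PS 0-2 [J2]: (3,2,1)
Grübler: 3·2 − 2·2 − 1 = 1

M = 1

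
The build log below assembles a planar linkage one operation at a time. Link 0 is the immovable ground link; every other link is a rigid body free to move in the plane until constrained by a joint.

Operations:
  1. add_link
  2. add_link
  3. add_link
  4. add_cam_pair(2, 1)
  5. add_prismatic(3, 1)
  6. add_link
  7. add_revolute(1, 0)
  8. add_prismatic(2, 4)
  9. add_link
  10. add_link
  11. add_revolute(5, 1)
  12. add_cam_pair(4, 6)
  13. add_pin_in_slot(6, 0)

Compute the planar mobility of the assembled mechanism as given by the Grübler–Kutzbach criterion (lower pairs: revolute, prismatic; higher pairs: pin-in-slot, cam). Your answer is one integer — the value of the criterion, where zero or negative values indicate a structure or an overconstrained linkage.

M = 7

L=1 J1=0 J2=0
add link → L=2 J1=0 J2=0
add link → L=3 J1=0 J2=0
add link → L=4 J1=0 J2=0
C@2,1 dof=2 J2 → L=4 J1=0 J2=1
P@3,1 dof=1 J1 → L=4 J1=1 J2=1
add link → L=5 J1=1 J2=1
R@1,0 dof=1 J1 → L=5 J1=2 J2=1
P@2,4 dof=1 J1 → L=5 J1=3 J2=1
add link → L=6 J1=3 J2=1
add link → L=7 J1=3 J2=1
R@5,1 dof=1 J1 → L=7 J1=4 J2=1
C@4,6 dof=2 J2 → L=7 J1=4 J2=2
PS@6,0 dof=2 J2 → L=7 J1=4 J2=3
M=3(L−1)−2J1−J2=3·6−2·4−3=7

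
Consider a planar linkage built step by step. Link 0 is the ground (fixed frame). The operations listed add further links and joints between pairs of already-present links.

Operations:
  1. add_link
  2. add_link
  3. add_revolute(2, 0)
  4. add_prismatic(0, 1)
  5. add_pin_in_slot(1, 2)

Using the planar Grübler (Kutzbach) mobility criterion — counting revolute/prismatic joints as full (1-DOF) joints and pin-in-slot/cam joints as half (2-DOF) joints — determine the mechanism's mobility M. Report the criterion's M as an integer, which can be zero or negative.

link 0 = ground. State L|J1|J2 = 1|0|0
+link1  2|0|0
+link2  3|0|0
R(2,0) f=1→J1  3|1|0
P(0,1) f=1→J1  3|2|0
PS(1,2) f=2→J2  3|2|1
M = 3(3−1)−2·2−1 = 6−4−1 = 1

M = 1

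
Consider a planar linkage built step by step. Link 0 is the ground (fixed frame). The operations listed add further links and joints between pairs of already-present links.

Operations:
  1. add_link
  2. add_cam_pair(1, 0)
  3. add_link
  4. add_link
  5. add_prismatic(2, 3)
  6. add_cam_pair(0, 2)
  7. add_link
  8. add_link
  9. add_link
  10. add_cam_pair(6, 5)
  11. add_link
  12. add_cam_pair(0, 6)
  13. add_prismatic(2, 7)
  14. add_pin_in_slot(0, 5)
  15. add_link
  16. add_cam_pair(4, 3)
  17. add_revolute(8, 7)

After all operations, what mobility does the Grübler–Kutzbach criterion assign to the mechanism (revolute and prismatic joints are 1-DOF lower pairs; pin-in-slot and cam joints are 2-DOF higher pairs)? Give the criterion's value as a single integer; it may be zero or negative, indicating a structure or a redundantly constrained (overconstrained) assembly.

M = 12

L=1 J1=0 J2=0
add link → L=2 J1=0 J2=0
C@1,0 dof=2 J2 → L=2 J1=0 J2=1
add link → L=3 J1=0 J2=1
add link → L=4 J1=0 J2=1
P@2,3 dof=1 J1 → L=4 J1=1 J2=1
C@0,2 dof=2 J2 → L=4 J1=1 J2=2
add link → L=5 J1=1 J2=2
add link → L=6 J1=1 J2=2
add link → L=7 J1=1 J2=2
C@6,5 dof=2 J2 → L=7 J1=1 J2=3
add link → L=8 J1=1 J2=3
C@0,6 dof=2 J2 → L=8 J1=1 J2=4
P@2,7 dof=1 J1 → L=8 J1=2 J2=4
PS@0,5 dof=2 J2 → L=8 J1=2 J2=5
add link → L=9 J1=2 J2=5
C@4,3 dof=2 J2 → L=9 J1=2 J2=6
R@8,7 dof=1 J1 → L=9 J1=3 J2=6
M=3(L−1)−2J1−J2=3·8−2·3−6=12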